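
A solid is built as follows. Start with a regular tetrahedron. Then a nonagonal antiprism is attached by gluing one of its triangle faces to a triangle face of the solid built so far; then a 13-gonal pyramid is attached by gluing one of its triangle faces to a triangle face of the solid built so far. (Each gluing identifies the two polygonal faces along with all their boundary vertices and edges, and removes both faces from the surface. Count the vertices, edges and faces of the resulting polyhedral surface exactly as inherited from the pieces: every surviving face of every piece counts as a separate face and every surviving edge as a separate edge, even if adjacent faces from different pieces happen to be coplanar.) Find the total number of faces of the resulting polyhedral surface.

A regular tetrahedron: V=4, E=6, F=4.
Attach a nonagonal antiprism (V=18, E=36, F=20) along a 3-gon: merge 3 vertices and 3 edges, delete both glued faces → V=19, E=39, F=22.
Attach a 13-gonal pyramid (V=14, E=26, F=14) along a 3-gon: merge 3 vertices and 3 edges, delete both glued faces → V=30, E=62, F=34.
Check: V − E + F = 30 − 62 + 34 = 2.

34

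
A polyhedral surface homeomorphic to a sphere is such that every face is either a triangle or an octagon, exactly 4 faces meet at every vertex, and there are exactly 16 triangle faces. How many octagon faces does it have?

Let x be the number of octagons; then F = 16 + x.
Edge–face incidences: 2E = 3·16 + 8·x = 48 + 8x.
Every vertex has degree 4, so 4V = 2E.
Euler: V − E + F = 2 ⇒ (2E)/4 − E + (16 + x) = 2.
Multiply by 8: 2·(2E) − 4·(2E) + 8·(16 + x) = 16, i.e. 128 + 8x − 2·(48 + 8x) = 16.
Collecting terms: −8x + 32 = 16, so −8x = −16, so x = 2.
Then 2E = 48 + 8·2 = 64, so E = 32, V = 2E/4 = 16, F = 16 + 2 = 18.

2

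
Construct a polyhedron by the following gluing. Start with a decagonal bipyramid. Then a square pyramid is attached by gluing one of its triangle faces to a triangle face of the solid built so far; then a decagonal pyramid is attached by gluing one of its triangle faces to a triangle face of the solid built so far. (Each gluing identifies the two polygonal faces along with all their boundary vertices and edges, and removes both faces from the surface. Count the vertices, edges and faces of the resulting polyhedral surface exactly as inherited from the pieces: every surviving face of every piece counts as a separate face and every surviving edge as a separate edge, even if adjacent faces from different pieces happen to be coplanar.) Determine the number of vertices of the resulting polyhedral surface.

22

A decagonal bipyramid: V=12, E=30, F=20.
Attach a square pyramid (V=5, E=8, F=5) along a 3-gon: merge 3 vertices and 3 edges, delete both glued faces → V=14, E=35, F=23.
Attach a decagonal pyramid (V=11, E=20, F=11) along a 3-gon: merge 3 vertices and 3 edges, delete both glued faces → V=22, E=52, F=32.
Check: V − E + F = 22 − 52 + 32 = 2.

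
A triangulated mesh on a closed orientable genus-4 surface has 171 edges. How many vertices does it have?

χ = 2 − 2·4 = -6, and every face is a triangle so 3F = 2E.
F = 2E/3 = 114. Then V = -6 + E − F = -6 + 171 − 114 = 51.

51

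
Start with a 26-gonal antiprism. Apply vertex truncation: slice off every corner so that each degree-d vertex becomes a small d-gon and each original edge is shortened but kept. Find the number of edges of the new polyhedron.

The base solid has V = 52, E = 104, F = 54.
Truncation replaces each original edge-end by a new vertex, so V′ = 2E = 208.
Each original edge survives, and each old vertex of degree d contributes d new edges; summing degrees gives Σd = 2E, so E′ = E + 2E = 3E = 312.
Each original face survives and each original vertex becomes one new face: F′ = F + V = 106.

312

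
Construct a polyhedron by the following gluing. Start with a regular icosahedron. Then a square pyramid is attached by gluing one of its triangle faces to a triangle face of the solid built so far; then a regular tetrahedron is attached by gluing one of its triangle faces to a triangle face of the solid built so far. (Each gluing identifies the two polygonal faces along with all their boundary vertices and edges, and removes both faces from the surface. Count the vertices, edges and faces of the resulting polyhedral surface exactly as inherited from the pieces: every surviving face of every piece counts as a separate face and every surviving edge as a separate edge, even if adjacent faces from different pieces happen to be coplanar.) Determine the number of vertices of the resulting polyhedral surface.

15

A regular icosahedron: V=12, E=30, F=20.
Attach a square pyramid (V=5, E=8, F=5) along a 3-gon: merge 3 vertices and 3 edges, delete both glued faces → V=14, E=35, F=23.
Attach a regular tetrahedron (V=4, E=6, F=4) along a 3-gon: merge 3 vertices and 3 edges, delete both glued faces → V=15, E=38, F=25.
Check: V − E + F = 15 − 38 + 25 = 2.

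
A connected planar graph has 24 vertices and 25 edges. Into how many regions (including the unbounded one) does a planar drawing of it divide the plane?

Euler's formula for a connected plane graph: V − E + F = 2, so F = 2 − 24 + 25 = 3.

3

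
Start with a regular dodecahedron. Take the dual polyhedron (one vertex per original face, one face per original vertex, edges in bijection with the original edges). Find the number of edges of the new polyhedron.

30

The base solid has V = 20, E = 30, F = 12.
The dual swaps V and F and preserves E: V′ = F = 12, E′ = E = 30, F′ = V = 20.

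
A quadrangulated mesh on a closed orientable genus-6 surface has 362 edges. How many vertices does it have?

χ = 2 − 2·6 = -10, and every face is a square so 4F = 2E.
F = 2E/4 = 181. Then V = -10 + E − F = -10 + 362 − 181 = 171.

171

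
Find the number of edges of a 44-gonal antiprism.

176

An antiprism on an n-gon has two n-gon caps and 2n triangles: V = 2·44 = 88, E = 4·44 = 176, F = 2·44 + 2 = 90.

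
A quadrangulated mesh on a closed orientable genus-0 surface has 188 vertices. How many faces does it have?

186

χ = 2 − 2·0 = 2, and every face is a square so 4F = 2E.
V − E + F = 2 with E = 4F/2 gives 188 − (4/2 − 1)·F = 2, so F = 186 and E = 372.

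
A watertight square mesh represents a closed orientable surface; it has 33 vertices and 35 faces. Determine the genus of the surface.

Every face is a square, so 2E = 4·35 = 140, giving E = 70.
χ = V − E + F = 33 − 70 + 35 = -2.
For a closed orientable surface χ = 2 − 2g, so g = (2 − (-2))/2 = 2.

2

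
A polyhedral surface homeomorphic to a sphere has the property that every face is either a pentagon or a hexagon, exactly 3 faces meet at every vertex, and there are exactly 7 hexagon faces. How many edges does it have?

51

Let x be the number of pentagons; then F = 7 + x.
Edge–face incidences: 2E = 6·7 + 5·x = 42 + 5x.
Every vertex has degree 3, so 3V = 2E.
Euler: V − E + F = 2 ⇒ (2E)/3 − E + (7 + x) = 2.
Multiply by 6: 2·(2E) − 3·(2E) + 6·(7 + x) = 12, i.e. 42 + 6x − (42 + 5x) = 12.
Collecting terms: x = 12.
Then 2E = 42 + 5·12 = 102, so E = 51, V = 2E/3 = 34, F = 7 + 12 = 19.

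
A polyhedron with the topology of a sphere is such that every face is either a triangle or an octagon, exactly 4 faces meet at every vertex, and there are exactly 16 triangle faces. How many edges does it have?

32

Let x be the number of octagons; then F = 16 + x.
Edge–face incidences: 2E = 3·16 + 8·x = 48 + 8x.
Every vertex has degree 4, so 4V = 2E.
Euler: V − E + F = 2 ⇒ (2E)/4 − E + (16 + x) = 2.
Multiply by 8: 2·(2E) − 4·(2E) + 8·(16 + x) = 16, i.e. 128 + 8x − 2·(48 + 8x) = 16.
Collecting terms: −8x + 32 = 16, so −8x = −16, so x = 2.
Then 2E = 48 + 8·2 = 64, so E = 32, V = 2E/4 = 16, F = 16 + 2 = 18.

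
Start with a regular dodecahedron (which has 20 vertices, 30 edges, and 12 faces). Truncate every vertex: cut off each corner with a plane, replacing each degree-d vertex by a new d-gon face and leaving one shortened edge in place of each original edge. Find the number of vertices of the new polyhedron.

Truncation replaces each original edge-end by a new vertex, so V′ = 2E = 60.
Each original edge survives, and each old vertex of degree d contributes d new edges; summing degrees gives Σd = 2E, so E′ = E + 2E = 3E = 90.
Each original face survives and each original vertex becomes one new face: F′ = F + V = 32.

60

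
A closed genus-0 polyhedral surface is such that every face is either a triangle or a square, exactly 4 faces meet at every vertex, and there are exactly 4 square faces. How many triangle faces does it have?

8

Let x be the number of triangles; then F = 4 + x.
Edge–face incidences: 2E = 4·4 + 3·x = 16 + 3x.
Every vertex has degree 4, so 4V = 2E.
Euler: V − E + F = 2 ⇒ (2E)/4 − E + (4 + x) = 2.
Multiply by 8: 2·(2E) − 4·(2E) + 8·(4 + x) = 16, i.e. 32 + 8x − 2·(16 + 3x) = 16.
Collecting terms: 2x = 16, so x = 8.
Then 2E = 16 + 3·8 = 40, so E = 20, V = 2E/4 = 10, F = 4 + 8 = 12.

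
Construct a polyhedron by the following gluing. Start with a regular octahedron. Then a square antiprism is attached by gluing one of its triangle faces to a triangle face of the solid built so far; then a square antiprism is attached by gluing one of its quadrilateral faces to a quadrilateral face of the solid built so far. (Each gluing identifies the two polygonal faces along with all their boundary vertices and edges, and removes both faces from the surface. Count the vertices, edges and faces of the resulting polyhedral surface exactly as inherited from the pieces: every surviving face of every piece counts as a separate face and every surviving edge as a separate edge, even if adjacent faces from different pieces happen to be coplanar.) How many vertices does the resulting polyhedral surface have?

15

A regular octahedron: V=6, E=12, F=8.
Attach a square antiprism (V=8, E=16, F=10) along a 3-gon: merge 3 vertices and 3 edges, delete both glued faces → V=11, E=25, F=16.
Attach a square antiprism (V=8, E=16, F=10) along a 4-gon: merge 4 vertices and 4 edges, delete both glued faces → V=15, E=37, F=24.
Check: V − E + F = 15 − 37 + 24 = 2.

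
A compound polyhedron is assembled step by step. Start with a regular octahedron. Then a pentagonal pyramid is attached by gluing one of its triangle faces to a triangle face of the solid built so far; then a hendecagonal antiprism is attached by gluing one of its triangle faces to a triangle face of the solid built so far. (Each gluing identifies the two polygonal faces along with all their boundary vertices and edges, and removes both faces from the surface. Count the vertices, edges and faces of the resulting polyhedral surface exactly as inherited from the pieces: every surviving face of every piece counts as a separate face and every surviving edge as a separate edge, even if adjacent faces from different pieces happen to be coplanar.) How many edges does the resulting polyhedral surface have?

A regular octahedron: V=6, E=12, F=8.
Attach a pentagonal pyramid (V=6, E=10, F=6) along a 3-gon: merge 3 vertices and 3 edges, delete both glued faces → V=9, E=19, F=12.
Attach a hendecagonal antiprism (V=22, E=44, F=24) along a 3-gon: merge 3 vertices and 3 edges, delete both glued faces → V=28, E=60, F=34.
Check: V − E + F = 28 − 60 + 34 = 2.

60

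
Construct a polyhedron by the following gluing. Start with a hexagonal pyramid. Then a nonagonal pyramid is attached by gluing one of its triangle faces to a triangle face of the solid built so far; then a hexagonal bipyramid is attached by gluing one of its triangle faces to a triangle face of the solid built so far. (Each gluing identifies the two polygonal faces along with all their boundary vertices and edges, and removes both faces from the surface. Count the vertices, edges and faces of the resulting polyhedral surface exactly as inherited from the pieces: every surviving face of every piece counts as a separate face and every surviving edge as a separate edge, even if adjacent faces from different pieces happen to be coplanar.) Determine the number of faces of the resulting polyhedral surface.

A hexagonal pyramid: V=7, E=12, F=7.
Attach a nonagonal pyramid (V=10, E=18, F=10) along a 3-gon: merge 3 vertices and 3 edges, delete both glued faces → V=14, E=27, F=15.
Attach a hexagonal bipyramid (V=8, E=18, F=12) along a 3-gon: merge 3 vertices and 3 edges, delete both glued faces → V=19, E=42, F=25.
Check: V − E + F = 19 − 42 + 25 = 2.

25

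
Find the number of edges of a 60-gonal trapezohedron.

240

The n-trapezohedron (dual of the n-antiprism) has V = 2·60 + 2 = 122, E = 4·60 = 240, F = 2·60 = 120.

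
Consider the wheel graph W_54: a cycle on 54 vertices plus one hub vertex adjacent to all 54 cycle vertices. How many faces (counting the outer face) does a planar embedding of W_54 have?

W_54 has V = 54 + 1 = 55 vertices and E = 2·54 = 108 edges.
By Euler's formula F = 2 − V + E = 2 − 55 + 108 = 55.

55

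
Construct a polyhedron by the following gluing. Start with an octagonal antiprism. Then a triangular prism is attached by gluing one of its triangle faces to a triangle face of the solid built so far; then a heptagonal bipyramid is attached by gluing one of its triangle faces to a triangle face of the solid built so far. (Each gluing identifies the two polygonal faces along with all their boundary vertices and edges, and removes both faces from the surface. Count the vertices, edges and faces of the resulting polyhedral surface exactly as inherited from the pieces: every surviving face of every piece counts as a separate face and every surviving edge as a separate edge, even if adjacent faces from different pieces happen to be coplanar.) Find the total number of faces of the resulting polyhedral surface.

33

An octagonal antiprism: V=16, E=32, F=18.
Attach a triangular prism (V=6, E=9, F=5) along a 3-gon: merge 3 vertices and 3 edges, delete both glued faces → V=19, E=38, F=21.
Attach a heptagonal bipyramid (V=9, E=21, F=14) along a 3-gon: merge 3 vertices and 3 edges, delete both glued faces → V=25, E=56, F=33.
Check: V − E + F = 25 − 56 + 33 = 2.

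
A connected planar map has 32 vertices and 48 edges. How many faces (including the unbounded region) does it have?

Euler's formula for a connected plane graph: V − E + F = 2, so F = 2 − 32 + 48 = 18.

18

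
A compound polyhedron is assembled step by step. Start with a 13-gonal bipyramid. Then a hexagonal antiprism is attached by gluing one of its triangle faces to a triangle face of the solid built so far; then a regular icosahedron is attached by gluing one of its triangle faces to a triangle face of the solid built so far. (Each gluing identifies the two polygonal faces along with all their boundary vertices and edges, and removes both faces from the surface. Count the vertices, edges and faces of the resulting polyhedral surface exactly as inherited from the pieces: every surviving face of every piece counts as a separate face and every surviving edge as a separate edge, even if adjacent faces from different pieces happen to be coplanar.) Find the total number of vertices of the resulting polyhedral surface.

A 13-gonal bipyramid: V=15, E=39, F=26.
Attach a hexagonal antiprism (V=12, E=24, F=14) along a 3-gon: merge 3 vertices and 3 edges, delete both glued faces → V=24, E=60, F=38.
Attach a regular icosahedron (V=12, E=30, F=20) along a 3-gon: merge 3 vertices and 3 edges, delete both glued faces → V=33, E=87, F=56.
Check: V − E + F = 33 − 87 + 56 = 2.

33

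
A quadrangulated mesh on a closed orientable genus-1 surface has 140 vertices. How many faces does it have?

140

χ = 2 − 2·1 = 0, and every face is a square so 4F = 2E.
V − E + F = 0 with E = 4F/2 gives 140 − (4/2 − 1)·F = 0, so F = 140 and E = 280.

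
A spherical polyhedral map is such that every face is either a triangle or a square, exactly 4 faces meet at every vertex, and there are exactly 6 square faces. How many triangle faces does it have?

Let x be the number of triangles; then F = 6 + x.
Edge–face incidences: 2E = 4·6 + 3·x = 24 + 3x.
Every vertex has degree 4, so 4V = 2E.
Euler: V − E + F = 2 ⇒ (2E)/4 − E + (6 + x) = 2.
Multiply by 8: 2·(2E) − 4·(2E) + 8·(6 + x) = 16, i.e. 48 + 8x − 2·(24 + 3x) = 16.
Collecting terms: 2x = 16, so x = 8.
Then 2E = 24 + 3·8 = 48, so E = 24, V = 2E/4 = 12, F = 6 + 8 = 14.

8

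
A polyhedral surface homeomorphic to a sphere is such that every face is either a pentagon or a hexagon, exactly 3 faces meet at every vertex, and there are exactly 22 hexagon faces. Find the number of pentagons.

Let x be the number of pentagons; then F = 22 + x.
Edge–face incidences: 2E = 6·22 + 5·x = 132 + 5x.
Every vertex has degree 3, so 3V = 2E.
Euler: V − E + F = 2 ⇒ (2E)/3 − E + (22 + x) = 2.
Multiply by 6: 2·(2E) − 3·(2E) + 6·(22 + x) = 12, i.e. 132 + 6x − (132 + 5x) = 12.
Collecting terms: x = 12.
Then 2E = 132 + 5·12 = 192, so E = 96, V = 2E/3 = 64, F = 22 + 12 = 34.

12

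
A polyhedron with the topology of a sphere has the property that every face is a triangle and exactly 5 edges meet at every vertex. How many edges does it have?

Each face has 3 edges and each edge borders two faces, so 2E = 3F.
Each vertex has degree 5, so 5V = 2E and hence V = 3F/5.
Euler: V − E + F = 2 ⇒ (3F/5) − (3F/2) + F = 2.
Multiply by 10: (6 − 15 + 10)F = 20, i.e. 1F = 20.
So F = 20, E = 3·20/2 = 30, V = 3·20/5 = 12.

30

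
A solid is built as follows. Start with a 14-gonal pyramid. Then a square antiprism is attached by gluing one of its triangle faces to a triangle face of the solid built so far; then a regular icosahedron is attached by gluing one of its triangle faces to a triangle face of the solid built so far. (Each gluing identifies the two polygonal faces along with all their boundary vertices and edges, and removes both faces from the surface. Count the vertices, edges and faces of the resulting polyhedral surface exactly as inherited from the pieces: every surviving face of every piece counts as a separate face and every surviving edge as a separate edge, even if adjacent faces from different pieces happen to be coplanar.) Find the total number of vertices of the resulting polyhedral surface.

A 14-gonal pyramid: V=15, E=28, F=15.
Attach a square antiprism (V=8, E=16, F=10) along a 3-gon: merge 3 vertices and 3 edges, delete both glued faces → V=20, E=41, F=23.
Attach a regular icosahedron (V=12, E=30, F=20) along a 3-gon: merge 3 vertices and 3 edges, delete both glued faces → V=29, E=68, F=41.
Check: V − E + F = 29 − 68 + 41 = 2.

29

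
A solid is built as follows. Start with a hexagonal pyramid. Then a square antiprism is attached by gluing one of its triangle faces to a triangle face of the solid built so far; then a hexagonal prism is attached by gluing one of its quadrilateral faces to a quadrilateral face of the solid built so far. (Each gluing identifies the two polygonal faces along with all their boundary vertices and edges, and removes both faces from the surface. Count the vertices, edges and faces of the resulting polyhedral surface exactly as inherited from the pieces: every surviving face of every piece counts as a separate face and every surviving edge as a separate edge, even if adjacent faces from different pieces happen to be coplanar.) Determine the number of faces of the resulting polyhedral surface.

21

A hexagonal pyramid: V=7, E=12, F=7.
Attach a square antiprism (V=8, E=16, F=10) along a 3-gon: merge 3 vertices and 3 edges, delete both glued faces → V=12, E=25, F=15.
Attach a hexagonal prism (V=12, E=18, F=8) along a 4-gon: merge 4 vertices and 4 edges, delete both glued faces → V=20, E=39, F=21.
Check: V − E + F = 20 − 39 + 21 = 2.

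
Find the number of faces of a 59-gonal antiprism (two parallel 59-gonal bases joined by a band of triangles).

120

An antiprism on an n-gon has two n-gon caps and 2n triangles: V = 2·59 = 118, E = 4·59 = 236, F = 2·59 + 2 = 120.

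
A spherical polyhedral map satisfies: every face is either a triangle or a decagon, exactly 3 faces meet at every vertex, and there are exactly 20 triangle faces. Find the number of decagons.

Let x be the number of decagons; then F = 20 + x.
Edge–face incidences: 2E = 3·20 + 10·x = 60 + 10x.
Every vertex has degree 3, so 3V = 2E.
Euler: V − E + F = 2 ⇒ (2E)/3 − E + (20 + x) = 2.
Multiply by 6: 2·(2E) − 3·(2E) + 6·(20 + x) = 12, i.e. 120 + 6x − (60 + 10x) = 12.
Collecting terms: −4x + 60 = 12, so −4x = −48, so x = 12.
Then 2E = 60 + 10·12 = 180, so E = 90, V = 2E/3 = 60, F = 20 + 12 = 32.

12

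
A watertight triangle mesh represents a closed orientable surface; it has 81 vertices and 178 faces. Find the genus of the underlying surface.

Every face is a triangle, so 2E = 3·178 = 534, giving E = 267.
χ = V − E + F = 81 − 267 + 178 = -8.
For a closed orientable surface χ = 2 − 2g, so g = (2 − (-8))/2 = 5.

5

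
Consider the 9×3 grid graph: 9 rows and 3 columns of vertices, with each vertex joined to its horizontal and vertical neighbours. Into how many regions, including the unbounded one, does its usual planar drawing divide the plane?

17

The grid has V = 9·3 = 27 vertices and E = 9·2 + 3·8 = 42 edges.
F = 2 − V + E = 2 − 27 + 42 = 17.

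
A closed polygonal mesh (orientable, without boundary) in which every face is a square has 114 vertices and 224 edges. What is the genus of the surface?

Every face is a square and each edge borders two faces, so 4F = 2·224, giving F = 112.
χ = V − E + F = 114 − 224 + 112 = 2.
For a closed orientable surface χ = 2 − 2g, so g = (2 − (2))/2 = 0.

0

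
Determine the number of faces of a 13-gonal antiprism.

28

An antiprism on an n-gon has two n-gon caps and 2n triangles: V = 2·13 = 26, E = 4·13 = 52, F = 2·13 + 2 = 28.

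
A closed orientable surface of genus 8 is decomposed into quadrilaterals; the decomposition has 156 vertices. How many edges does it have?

340

χ = 2 − 2·8 = -14, and every face is a square so 4F = 2E.
V − E + F = -14 with E = 4F/2 gives 156 − (4/2 − 1)·F = -14, so F = 170 and E = 340.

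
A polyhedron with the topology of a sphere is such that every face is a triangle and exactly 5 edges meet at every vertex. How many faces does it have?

Each face has 3 edges and each edge borders two faces, so 2E = 3F.
Each vertex has degree 5, so 5V = 2E and hence V = 3F/5.
Euler: V − E + F = 2 ⇒ (3F/5) − (3F/2) + F = 2.
Multiply by 10: (6 − 15 + 10)F = 20, i.e. 1F = 20.
So F = 20, E = 3·20/2 = 30, V = 3·20/5 = 12.

20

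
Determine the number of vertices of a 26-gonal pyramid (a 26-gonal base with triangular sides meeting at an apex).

A pyramid on an n-gon base has one n-gon and n triangles: V = 26 + 1 = 27, E = 2·26 = 52, F = 26 + 1 = 27.

27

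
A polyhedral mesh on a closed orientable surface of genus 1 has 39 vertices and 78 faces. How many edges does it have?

117

For a closed orientable surface of genus 1, χ = 2 − 2·1 = 0.
E = V + F − (0) = 39 + 78 − (0) = 117.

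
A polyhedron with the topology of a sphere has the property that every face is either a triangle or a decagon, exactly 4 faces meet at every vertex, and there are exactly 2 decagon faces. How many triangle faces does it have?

Let x be the number of triangles; then F = 2 + x.
Edge–face incidences: 2E = 10·2 + 3·x = 20 + 3x.
Every vertex has degree 4, so 4V = 2E.
Euler: V − E + F = 2 ⇒ (2E)/4 − E + (2 + x) = 2.
Multiply by 8: 2·(2E) − 4·(2E) + 8·(2 + x) = 16, i.e. 16 + 8x − 2·(20 + 3x) = 16.
Collecting terms: 2x − 24 = 16, so 2x = 40, so x = 20.
Then 2E = 20 + 3·20 = 80, so E = 40, V = 2E/4 = 20, F = 2 + 20 = 22.

20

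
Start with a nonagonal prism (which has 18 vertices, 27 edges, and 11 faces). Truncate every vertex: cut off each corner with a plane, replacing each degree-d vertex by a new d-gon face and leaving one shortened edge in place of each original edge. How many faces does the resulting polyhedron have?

29

Truncation replaces each original edge-end by a new vertex, so V′ = 2E = 54.
Each original edge survives, and each old vertex of degree d contributes d new edges; summing degrees gives Σd = 2E, so E′ = E + 2E = 3E = 81.
Each original face survives and each original vertex becomes one new face: F′ = F + V = 29.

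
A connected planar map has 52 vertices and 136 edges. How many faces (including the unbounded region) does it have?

86

Euler's formula for a connected plane graph: V − E + F = 2, so F = 2 − 52 + 136 = 86.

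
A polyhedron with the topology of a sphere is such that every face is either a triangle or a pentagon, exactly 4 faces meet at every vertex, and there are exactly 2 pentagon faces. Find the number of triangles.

Let x be the number of triangles; then F = 2 + x.
Edge–face incidences: 2E = 5·2 + 3·x = 10 + 3x.
Every vertex has degree 4, so 4V = 2E.
Euler: V − E + F = 2 ⇒ (2E)/4 − E + (2 + x) = 2.
Multiply by 8: 2·(2E) − 4·(2E) + 8·(2 + x) = 16, i.e. 16 + 8x − 2·(10 + 3x) = 16.
Collecting terms: 2x − 4 = 16, so 2x = 20, so x = 10.
Then 2E = 10 + 3·10 = 40, so E = 20, V = 2E/4 = 10, F = 2 + 10 = 12.

10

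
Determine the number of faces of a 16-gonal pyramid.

17

A pyramid on an n-gon base has one n-gon and n triangles: V = 16 + 1 = 17, E = 2·16 = 32, F = 16 + 1 = 17.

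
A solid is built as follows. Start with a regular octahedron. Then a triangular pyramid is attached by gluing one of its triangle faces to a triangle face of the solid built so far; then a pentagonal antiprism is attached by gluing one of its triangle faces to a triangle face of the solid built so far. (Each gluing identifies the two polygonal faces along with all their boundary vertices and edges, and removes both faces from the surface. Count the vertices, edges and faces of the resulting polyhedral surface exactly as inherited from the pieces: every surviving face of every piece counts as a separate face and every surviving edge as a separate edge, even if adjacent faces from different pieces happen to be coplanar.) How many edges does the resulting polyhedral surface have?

A regular octahedron: V=6, E=12, F=8.
Attach a triangular pyramid (V=4, E=6, F=4) along a 3-gon: merge 3 vertices and 3 edges, delete both glued faces → V=7, E=15, F=10.
Attach a pentagonal antiprism (V=10, E=20, F=12) along a 3-gon: merge 3 vertices and 3 edges, delete both glued faces → V=14, E=32, F=20.
Check: V − E + F = 14 − 32 + 20 = 2.

32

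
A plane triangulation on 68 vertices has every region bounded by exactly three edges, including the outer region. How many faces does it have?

132

In a plane triangulation 3F = 2E and V − E + F = 2, so F = 2V − 4 = 2·68 − 4 = 132.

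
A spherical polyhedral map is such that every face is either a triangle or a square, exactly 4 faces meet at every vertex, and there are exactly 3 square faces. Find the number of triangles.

8

Let x be the number of triangles; then F = 3 + x.
Edge–face incidences: 2E = 4·3 + 3·x = 12 + 3x.
Every vertex has degree 4, so 4V = 2E.
Euler: V − E + F = 2 ⇒ (2E)/4 − E + (3 + x) = 2.
Multiply by 8: 2·(2E) − 4·(2E) + 8·(3 + x) = 16, i.e. 24 + 8x − 2·(12 + 3x) = 16.
Collecting terms: 2x = 16, so x = 8.
Then 2E = 12 + 3·8 = 36, so E = 18, V = 2E/4 = 9, F = 3 + 8 = 11.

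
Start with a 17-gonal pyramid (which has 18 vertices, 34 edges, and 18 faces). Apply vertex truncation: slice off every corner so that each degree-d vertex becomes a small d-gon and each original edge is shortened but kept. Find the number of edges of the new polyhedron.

Truncation replaces each original edge-end by a new vertex, so V′ = 2E = 68.
Each original edge survives, and each old vertex of degree d contributes d new edges; summing degrees gives Σd = 2E, so E′ = E + 2E = 3E = 102.
Each original face survives and each original vertex becomes one new face: F′ = F + V = 36.

102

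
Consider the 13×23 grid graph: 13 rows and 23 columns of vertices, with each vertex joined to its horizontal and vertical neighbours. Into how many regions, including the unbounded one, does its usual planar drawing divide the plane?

The grid has V = 13·23 = 299 vertices and E = 13·22 + 23·12 = 562 edges.
F = 2 − V + E = 2 − 299 + 562 = 265.

265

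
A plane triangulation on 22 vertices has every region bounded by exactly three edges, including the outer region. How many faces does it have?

40

In a plane triangulation 3F = 2E and V − E + F = 2, so F = 2V − 4 = 2·22 − 4 = 40.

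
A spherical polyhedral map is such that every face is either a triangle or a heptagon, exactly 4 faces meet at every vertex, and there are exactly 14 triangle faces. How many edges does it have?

28

Let x be the number of heptagons; then F = 14 + x.
Edge–face incidences: 2E = 3·14 + 7·x = 42 + 7x.
Every vertex has degree 4, so 4V = 2E.
Euler: V − E + F = 2 ⇒ (2E)/4 − E + (14 + x) = 2.
Multiply by 8: 2·(2E) − 4·(2E) + 8·(14 + x) = 16, i.e. 112 + 8x − 2·(42 + 7x) = 16.
Collecting terms: −6x + 28 = 16, so −6x = −12, so x = 2.
Then 2E = 42 + 7·2 = 56, so E = 28, V = 2E/4 = 14, F = 14 + 2 = 16.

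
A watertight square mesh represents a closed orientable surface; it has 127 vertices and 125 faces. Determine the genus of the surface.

0

Every face is a square, so 2E = 4·125 = 500, giving E = 250.
χ = V − E + F = 127 − 250 + 125 = 2.
For a closed orientable surface χ = 2 − 2g, so g = (2 − (2))/2 = 0.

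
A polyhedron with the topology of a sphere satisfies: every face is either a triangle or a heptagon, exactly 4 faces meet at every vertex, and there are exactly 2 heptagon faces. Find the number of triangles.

14

Let x be the number of triangles; then F = 2 + x.
Edge–face incidences: 2E = 7·2 + 3·x = 14 + 3x.
Every vertex has degree 4, so 4V = 2E.
Euler: V − E + F = 2 ⇒ (2E)/4 − E + (2 + x) = 2.
Multiply by 8: 2·(2E) − 4·(2E) + 8·(2 + x) = 16, i.e. 16 + 8x − 2·(14 + 3x) = 16.
Collecting terms: 2x − 12 = 16, so 2x = 28, so x = 14.
Then 2E = 14 + 3·14 = 56, so E = 28, V = 2E/4 = 14, F = 2 + 14 = 16.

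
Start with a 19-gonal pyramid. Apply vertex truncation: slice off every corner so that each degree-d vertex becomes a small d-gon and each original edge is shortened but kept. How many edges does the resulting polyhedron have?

The base solid has V = 20, E = 38, F = 20.
Truncation replaces each original edge-end by a new vertex, so V′ = 2E = 76.
Each original edge survives, and each old vertex of degree d contributes d new edges; summing degrees gives Σd = 2E, so E′ = E + 2E = 3E = 114.
Each original face survives and each original vertex becomes one new face: F′ = F + V = 40.

114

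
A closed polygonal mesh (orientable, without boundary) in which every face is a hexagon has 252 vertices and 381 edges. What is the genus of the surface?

2

Every face is a hexagon and each edge borders two faces, so 6F = 2·381, giving F = 127.
χ = V − E + F = 252 − 381 + 127 = -2.
For a closed orientable surface χ = 2 − 2g, so g = (2 − (-2))/2 = 2.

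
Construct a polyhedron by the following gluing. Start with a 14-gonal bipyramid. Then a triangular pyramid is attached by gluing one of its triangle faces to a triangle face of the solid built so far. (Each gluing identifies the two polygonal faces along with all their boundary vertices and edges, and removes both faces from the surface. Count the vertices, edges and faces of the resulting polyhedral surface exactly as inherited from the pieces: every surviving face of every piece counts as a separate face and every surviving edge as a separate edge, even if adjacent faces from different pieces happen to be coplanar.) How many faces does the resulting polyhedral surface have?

A 14-gonal bipyramid: V=16, E=42, F=28.
Attach a triangular pyramid (V=4, E=6, F=4) along a 3-gon: merge 3 vertices and 3 edges, delete both glued faces → V=17, E=45, F=30.
Check: V − E + F = 17 − 45 + 30 = 2.

30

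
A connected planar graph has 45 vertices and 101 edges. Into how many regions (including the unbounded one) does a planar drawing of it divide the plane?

58

Euler's formula for a connected plane graph: V − E + F = 2, so F = 2 − 45 + 101 = 58.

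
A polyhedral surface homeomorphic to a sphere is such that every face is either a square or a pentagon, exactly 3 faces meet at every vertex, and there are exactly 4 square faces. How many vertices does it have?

12

Let x be the number of pentagons; then F = 4 + x.
Edge–face incidences: 2E = 4·4 + 5·x = 16 + 5x.
Every vertex has degree 3, so 3V = 2E.
Euler: V − E + F = 2 ⇒ (2E)/3 − E + (4 + x) = 2.
Multiply by 6: 2·(2E) − 3·(2E) + 6·(4 + x) = 12, i.e. 24 + 6x − (16 + 5x) = 12.
Collecting terms: x + 8 = 12, so x = 4.
Then 2E = 16 + 5·4 = 36, so E = 18, V = 2E/3 = 12, F = 4 + 4 = 8.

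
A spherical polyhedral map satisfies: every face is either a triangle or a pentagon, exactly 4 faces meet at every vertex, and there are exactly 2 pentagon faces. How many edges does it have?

Let x be the number of triangles; then F = 2 + x.
Edge–face incidences: 2E = 5·2 + 3·x = 10 + 3x.
Every vertex has degree 4, so 4V = 2E.
Euler: V − E + F = 2 ⇒ (2E)/4 − E + (2 + x) = 2.
Multiply by 8: 2·(2E) − 4·(2E) + 8·(2 + x) = 16, i.e. 16 + 8x − 2·(10 + 3x) = 16.
Collecting terms: 2x − 4 = 16, so 2x = 20, so x = 10.
Then 2E = 10 + 3·10 = 40, so E = 20, V = 2E/4 = 10, F = 2 + 10 = 12.

20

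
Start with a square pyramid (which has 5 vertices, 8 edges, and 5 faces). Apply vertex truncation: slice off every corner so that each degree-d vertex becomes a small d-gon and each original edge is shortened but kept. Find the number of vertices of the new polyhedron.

16

Truncation replaces each original edge-end by a new vertex, so V′ = 2E = 16.
Each original edge survives, and each old vertex of degree d contributes d new edges; summing degrees gives Σd = 2E, so E′ = E + 2E = 3E = 24.
Each original face survives and each original vertex becomes one new face: F′ = F + V = 10.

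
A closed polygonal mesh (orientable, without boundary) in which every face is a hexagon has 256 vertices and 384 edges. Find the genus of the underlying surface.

Every face is a hexagon and each edge borders two faces, so 6F = 2·384, giving F = 128.
χ = V − E + F = 256 − 384 + 128 = 0.
For a closed orientable surface χ = 2 − 2g, so g = (2 − (0))/2 = 1.

1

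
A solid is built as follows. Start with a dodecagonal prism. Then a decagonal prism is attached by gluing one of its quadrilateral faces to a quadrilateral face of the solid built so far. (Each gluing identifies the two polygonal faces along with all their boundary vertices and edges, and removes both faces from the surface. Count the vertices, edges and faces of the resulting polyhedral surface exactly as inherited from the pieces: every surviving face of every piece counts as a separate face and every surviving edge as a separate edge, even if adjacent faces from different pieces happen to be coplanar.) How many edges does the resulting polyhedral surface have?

A dodecagonal prism: V=24, E=36, F=14.
Attach a decagonal prism (V=20, E=30, F=12) along a 4-gon: merge 4 vertices and 4 edges, delete both glued faces → V=40, E=62, F=24.
Check: V − E + F = 40 − 62 + 24 = 2.

62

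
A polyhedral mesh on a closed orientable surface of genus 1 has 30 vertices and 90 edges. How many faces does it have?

60

For a closed orientable surface of genus 1, χ = 2 − 2·1 = 0.
F = 0 − V + E = 0 − 30 + 90 = 60.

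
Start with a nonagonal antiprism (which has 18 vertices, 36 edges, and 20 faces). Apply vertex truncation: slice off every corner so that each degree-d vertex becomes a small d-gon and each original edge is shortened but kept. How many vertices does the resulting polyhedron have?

72

Truncation replaces each original edge-end by a new vertex, so V′ = 2E = 72.
Each original edge survives, and each old vertex of degree d contributes d new edges; summing degrees gives Σd = 2E, so E′ = E + 2E = 3E = 108.
Each original face survives and each original vertex becomes one new face: F′ = F + V = 38.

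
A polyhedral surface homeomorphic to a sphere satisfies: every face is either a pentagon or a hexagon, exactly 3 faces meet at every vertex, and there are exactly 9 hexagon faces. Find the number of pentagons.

Let x be the number of pentagons; then F = 9 + x.
Edge–face incidences: 2E = 6·9 + 5·x = 54 + 5x.
Every vertex has degree 3, so 3V = 2E.
Euler: V − E + F = 2 ⇒ (2E)/3 − E + (9 + x) = 2.
Multiply by 6: 2·(2E) − 3·(2E) + 6·(9 + x) = 12, i.e. 54 + 6x − (54 + 5x) = 12.
Collecting terms: x = 12.
Then 2E = 54 + 5·12 = 114, so E = 57, V = 2E/3 = 38, F = 9 + 12 = 21.

12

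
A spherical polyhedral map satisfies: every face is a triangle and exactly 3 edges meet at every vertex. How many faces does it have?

4

Each face has 3 edges and each edge borders two faces, so 2E = 3F.
Each vertex has degree 3, so 3V = 2E and hence V = 3F/3.
Euler: V − E + F = 2 ⇒ (3F/3) − (3F/2) + F = 2.
Multiply by 6: (6 − 9 + 6)F = 12, i.e. 3F = 12.
So F = 4, E = 3·4/2 = 6, V = 3·4/3 = 4.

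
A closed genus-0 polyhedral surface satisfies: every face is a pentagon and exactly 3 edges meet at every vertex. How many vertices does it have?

Each face has 5 edges and each edge borders two faces, so 2E = 5F.
Each vertex has degree 3, so 3V = 2E and hence V = 5F/3.
Euler: V − E + F = 2 ⇒ (5F/3) − (5F/2) + F = 2.
Multiply by 6: (10 − 15 + 6)F = 12, i.e. 1F = 12.
So F = 12, E = 5·12/2 = 30, V = 5·12/3 = 20.

20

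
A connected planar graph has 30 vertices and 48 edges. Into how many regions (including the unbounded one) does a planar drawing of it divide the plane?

Euler's formula for a connected plane graph: V − E + F = 2, so F = 2 − 30 + 48 = 20.

20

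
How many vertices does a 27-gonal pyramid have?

28

A pyramid on an n-gon base has one n-gon and n triangles: V = 27 + 1 = 28, E = 2·27 = 54, F = 27 + 1 = 28.
Check: V − E + F = 28 − 54 + 28 = 2.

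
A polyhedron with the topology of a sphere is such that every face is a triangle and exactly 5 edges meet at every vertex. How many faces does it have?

20

Each face has 3 edges and each edge borders two faces, so 2E = 3F.
Each vertex has degree 5, so 5V = 2E and hence V = 3F/5.
Euler: V − E + F = 2 ⇒ (3F/5) − (3F/2) + F = 2.
Multiply by 10: (6 − 15 + 10)F = 20, i.e. 1F = 20.
So F = 20, E = 3·20/2 = 30, V = 3·20/5 = 12.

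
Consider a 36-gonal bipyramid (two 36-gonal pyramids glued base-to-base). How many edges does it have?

A bipyramid over an n-gon has 2n triangular faces and n + 2 vertices: V = 36 + 2 = 38, E = 3·36 = 108, F = 2·36 = 72.

108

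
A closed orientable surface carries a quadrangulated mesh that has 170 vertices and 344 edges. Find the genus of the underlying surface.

Every face is a square and each edge borders two faces, so 4F = 2·344, giving F = 172.
χ = V − E + F = 170 − 344 + 172 = -2.
For a closed orientable surface χ = 2 − 2g, so g = (2 − (-2))/2 = 2.

2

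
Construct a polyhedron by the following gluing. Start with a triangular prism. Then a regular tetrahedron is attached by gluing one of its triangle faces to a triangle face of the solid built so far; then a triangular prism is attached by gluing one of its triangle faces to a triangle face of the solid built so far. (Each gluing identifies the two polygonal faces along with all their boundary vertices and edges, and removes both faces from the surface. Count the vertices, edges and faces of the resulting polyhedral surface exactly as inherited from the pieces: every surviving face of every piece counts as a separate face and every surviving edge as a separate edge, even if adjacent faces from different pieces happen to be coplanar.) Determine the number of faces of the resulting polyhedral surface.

A triangular prism: V=6, E=9, F=5.
Attach a regular tetrahedron (V=4, E=6, F=4) along a 3-gon: merge 3 vertices and 3 edges, delete both glued faces → V=7, E=12, F=7.
Attach a triangular prism (V=6, E=9, F=5) along a 3-gon: merge 3 vertices and 3 edges, delete both glued faces → V=10, E=18, F=10.
Check: V − E + F = 10 − 18 + 10 = 2.

10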